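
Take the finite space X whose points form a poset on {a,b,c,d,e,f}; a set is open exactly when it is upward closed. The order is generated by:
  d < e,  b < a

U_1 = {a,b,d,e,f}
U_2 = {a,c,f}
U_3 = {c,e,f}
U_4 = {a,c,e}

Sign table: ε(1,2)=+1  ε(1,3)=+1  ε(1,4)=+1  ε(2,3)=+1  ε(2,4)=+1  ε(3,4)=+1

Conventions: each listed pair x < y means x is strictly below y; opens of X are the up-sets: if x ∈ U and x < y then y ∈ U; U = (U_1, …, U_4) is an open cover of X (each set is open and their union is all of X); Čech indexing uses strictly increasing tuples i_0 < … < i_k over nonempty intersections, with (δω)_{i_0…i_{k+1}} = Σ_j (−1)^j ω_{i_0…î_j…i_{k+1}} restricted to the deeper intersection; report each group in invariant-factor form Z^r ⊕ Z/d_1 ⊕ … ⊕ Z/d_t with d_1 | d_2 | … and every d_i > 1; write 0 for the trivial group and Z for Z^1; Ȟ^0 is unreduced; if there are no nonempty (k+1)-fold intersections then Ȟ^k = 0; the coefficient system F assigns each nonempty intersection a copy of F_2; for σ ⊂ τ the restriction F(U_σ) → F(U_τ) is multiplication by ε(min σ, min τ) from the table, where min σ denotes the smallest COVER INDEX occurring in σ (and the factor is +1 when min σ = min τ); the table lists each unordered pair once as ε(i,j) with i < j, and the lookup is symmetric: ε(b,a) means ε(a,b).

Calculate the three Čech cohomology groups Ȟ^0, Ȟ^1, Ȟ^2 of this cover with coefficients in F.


Ȟ^0(U;F) ≅ Z/2, Ȟ^1(U;F) ≅ 0 and Ȟ^2(U;F) ≅ Z/2

nerve simplices:
  U12={a,f} U13={e,f} U14={a,e} U23={c,f} U24={a,c} U34={c,e}
  U123={f} U124={a} U134={e} U234={c}
C dims 4,6,4; δ0: rk_F2 3; δ1: rk_F2 3
degree 0: 4−3−0 = 1 → Ȟ^0 ≅ Z/2
degree 1: 6−3−3 = 0 → Ȟ^1 ≅ 0
degree 2: 4−0−3 = 1 → Ȟ^2 ≅ Z/2


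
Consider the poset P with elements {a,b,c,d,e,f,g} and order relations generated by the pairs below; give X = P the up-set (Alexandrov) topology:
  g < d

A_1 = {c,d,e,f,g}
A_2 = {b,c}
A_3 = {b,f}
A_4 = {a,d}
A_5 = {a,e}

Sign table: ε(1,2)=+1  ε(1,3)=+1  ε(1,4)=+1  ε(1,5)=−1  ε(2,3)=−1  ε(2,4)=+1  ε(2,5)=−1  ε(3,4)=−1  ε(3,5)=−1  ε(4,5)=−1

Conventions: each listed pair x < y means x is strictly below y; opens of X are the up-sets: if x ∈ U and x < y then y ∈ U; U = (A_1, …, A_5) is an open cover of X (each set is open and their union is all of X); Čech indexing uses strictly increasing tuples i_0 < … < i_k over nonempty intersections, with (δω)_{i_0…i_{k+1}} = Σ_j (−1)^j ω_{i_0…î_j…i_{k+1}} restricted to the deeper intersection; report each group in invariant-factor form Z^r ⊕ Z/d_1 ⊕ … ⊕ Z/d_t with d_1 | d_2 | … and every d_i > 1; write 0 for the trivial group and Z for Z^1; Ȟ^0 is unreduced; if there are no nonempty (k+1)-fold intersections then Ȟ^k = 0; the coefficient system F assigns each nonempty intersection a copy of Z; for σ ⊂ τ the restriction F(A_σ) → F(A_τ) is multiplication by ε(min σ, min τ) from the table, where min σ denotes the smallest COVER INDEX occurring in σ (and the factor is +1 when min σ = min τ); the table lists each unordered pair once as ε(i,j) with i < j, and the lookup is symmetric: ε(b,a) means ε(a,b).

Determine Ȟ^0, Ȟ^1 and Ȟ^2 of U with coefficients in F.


Ȟ^0(U;F) ≅ 0, Ȟ^1(U;F) ≅ Z ⊕ Z/2, Ȟ^2(U;F) ≅ 0

nerve simplices:
  A12={c} A13={f} A14={d} A15={e} A23={b} A45={a}
C dims 5,6; δ0: rk 5, SNF 1^4·2
degree 0: 5−5−0 = 0 → Ȟ^0 ≅ 0
degree 1: 6−0−5 = 1 plus torsion [2] → Ȟ^1 ≅ Z ⊕ Z/2
degree 2: 0−0−0 = 0 → Ȟ^2 ≅ 0


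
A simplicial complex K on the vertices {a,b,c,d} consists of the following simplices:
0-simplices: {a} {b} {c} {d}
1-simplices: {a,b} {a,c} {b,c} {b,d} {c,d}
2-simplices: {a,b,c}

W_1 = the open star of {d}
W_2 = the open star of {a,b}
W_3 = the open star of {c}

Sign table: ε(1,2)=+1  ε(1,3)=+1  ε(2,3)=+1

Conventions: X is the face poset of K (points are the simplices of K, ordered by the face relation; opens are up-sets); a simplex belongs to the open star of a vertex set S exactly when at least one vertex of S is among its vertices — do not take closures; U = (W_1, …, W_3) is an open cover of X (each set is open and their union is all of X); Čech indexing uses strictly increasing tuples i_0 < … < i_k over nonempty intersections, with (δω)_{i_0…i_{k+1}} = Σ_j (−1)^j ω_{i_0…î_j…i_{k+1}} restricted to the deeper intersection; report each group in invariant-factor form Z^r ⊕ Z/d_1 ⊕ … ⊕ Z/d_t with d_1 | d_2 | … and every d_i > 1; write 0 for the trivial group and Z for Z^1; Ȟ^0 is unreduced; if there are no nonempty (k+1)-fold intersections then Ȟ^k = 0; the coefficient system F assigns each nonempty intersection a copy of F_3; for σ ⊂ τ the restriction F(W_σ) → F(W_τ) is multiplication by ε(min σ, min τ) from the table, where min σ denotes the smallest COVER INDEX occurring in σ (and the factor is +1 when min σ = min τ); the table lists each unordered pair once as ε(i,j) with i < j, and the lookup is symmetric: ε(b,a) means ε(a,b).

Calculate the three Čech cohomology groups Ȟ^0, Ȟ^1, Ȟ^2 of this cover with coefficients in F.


Ȟ^0 ≅ Z/3, Ȟ^1 ≅ Z/3, Ȟ^2 ≅ 0

nonempty overlaps:
  W1={{d},{b,d},{c,d}} W2={{a},{b},{a,b},{a,c},{b,c},{b,d},{a,b,c}} W3={{c},{a,c},{b,c},{c,d},{a,b,c}}
  W12={{b,d}} W13={{c,d}} W23={{a,c},{b,c},{a,b,c}}
C dims 3,3; δ0: rk_F3 2
degree 0: 3−2−0 = 1 → Ȟ^0 ≅ Z/3
degree 1: 3−0−2 = 1 → Ȟ^1 ≅ Z/3
degree 2: 0−0−0 = 0 → Ȟ^2 ≅ 0


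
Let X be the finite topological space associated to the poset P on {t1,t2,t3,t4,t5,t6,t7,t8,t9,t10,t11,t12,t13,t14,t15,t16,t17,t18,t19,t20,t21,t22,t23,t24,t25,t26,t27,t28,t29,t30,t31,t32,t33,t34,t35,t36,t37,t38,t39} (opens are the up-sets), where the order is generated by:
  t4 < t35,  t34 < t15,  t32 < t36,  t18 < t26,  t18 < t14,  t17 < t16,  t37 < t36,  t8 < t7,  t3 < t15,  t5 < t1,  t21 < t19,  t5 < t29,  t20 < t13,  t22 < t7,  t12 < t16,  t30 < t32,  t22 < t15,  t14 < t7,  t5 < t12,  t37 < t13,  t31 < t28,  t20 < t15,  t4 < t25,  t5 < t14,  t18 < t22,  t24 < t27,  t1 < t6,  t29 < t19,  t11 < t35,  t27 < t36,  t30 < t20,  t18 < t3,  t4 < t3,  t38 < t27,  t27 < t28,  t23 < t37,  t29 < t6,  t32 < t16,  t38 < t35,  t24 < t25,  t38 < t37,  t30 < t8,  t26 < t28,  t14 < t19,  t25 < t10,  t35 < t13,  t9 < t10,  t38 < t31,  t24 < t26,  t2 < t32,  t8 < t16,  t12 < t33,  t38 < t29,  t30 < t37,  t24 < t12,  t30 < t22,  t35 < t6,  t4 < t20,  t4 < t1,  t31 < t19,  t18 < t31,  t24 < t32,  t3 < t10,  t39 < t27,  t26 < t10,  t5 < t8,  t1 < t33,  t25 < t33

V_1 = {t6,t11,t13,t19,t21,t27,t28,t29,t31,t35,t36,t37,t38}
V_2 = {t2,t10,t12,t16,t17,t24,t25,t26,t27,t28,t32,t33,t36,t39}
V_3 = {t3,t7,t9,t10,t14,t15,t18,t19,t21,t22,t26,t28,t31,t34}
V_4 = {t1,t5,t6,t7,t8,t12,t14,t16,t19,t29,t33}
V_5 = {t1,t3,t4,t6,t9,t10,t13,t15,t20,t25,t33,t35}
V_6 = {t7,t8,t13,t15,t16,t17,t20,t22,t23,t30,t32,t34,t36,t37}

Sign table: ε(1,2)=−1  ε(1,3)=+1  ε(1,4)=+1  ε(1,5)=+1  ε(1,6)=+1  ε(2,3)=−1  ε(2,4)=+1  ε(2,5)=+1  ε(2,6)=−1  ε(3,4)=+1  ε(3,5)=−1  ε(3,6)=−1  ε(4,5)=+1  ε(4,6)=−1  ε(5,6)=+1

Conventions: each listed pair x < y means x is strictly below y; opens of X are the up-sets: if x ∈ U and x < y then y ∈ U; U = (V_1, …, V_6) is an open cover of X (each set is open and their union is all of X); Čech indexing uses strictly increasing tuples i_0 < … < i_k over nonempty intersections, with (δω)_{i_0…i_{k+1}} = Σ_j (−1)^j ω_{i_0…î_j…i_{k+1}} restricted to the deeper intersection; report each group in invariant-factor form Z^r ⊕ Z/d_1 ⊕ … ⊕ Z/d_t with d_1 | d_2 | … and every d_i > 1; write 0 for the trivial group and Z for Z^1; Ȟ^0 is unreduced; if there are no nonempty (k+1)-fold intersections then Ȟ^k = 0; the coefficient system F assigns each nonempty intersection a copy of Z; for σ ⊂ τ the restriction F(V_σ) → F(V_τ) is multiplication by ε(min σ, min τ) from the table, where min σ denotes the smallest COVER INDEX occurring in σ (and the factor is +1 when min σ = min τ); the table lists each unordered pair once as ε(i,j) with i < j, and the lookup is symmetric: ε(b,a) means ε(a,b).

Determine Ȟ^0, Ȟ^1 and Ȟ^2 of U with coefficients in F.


nonempty intersections:
  V12={t27,t28,t36} V13={t19,t21,t28,t31} V14={t6,t19,t29} V15={t6,t13,t35} V16={t13,t36,t37} V23={t10,t26,t28} V24={t12,t16,t33} V25={t10,t25,t33} V26={t16,t17,t32,t36} V34={t7,t14,t19} V35={t3,t9,t10,t15} V36={t7,t15,t22,t34} V45={t1,t6,t33} V46={t7,t8,t16} V56={t13,t15,t20}
  V123={t28} V126={t36} V134={t19} V145={t6} V156={t13} V235={t10} V245={t33} V246={t16} V346={t7} V356={t15}
C dims 6,15,10; δ0: rk 6, SNF 1^5·2; δ1: rk 9, SNF 1^9
Ȟ^0: (6−6)−0=0 ⇒ 0
Ȟ^1: (15−9)−6=0 plus torsion [2] ⇒ Z/2
Ȟ^2: (10−0)−9=1 ⇒ Z

Ȟ^0 ≅ 0, Ȟ^1 ≅ Z/2, Ȟ^2 ≅ Z


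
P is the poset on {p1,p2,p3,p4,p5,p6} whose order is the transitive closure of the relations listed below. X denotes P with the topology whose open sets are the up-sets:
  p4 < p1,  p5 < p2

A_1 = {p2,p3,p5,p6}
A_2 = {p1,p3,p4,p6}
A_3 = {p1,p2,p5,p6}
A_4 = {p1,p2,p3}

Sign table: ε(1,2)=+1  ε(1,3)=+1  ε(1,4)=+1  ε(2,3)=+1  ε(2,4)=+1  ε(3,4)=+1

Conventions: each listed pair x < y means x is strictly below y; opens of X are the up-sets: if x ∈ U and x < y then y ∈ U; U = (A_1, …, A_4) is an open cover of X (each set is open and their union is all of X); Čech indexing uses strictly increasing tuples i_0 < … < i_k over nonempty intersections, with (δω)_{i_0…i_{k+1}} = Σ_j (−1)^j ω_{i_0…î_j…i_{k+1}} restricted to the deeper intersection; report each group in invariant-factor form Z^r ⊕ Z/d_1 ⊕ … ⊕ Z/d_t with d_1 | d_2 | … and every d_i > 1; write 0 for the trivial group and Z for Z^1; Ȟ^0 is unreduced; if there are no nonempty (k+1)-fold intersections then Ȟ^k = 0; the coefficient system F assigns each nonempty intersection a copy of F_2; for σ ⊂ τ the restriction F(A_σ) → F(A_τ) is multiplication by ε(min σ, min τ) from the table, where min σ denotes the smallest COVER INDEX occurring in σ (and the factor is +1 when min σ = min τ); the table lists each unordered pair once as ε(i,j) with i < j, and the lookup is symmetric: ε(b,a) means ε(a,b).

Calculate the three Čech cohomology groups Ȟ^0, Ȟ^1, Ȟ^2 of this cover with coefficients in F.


Ȟ^0 ≅ Z/2,  Ȟ^1 ≅ 0,  Ȟ^2 ≅ Z/2

nonempty intersections:
  A12={p3,p6} A13={p2,p5,p6} A14={p2,p3} A23={p1,p6} A24={p1,p3} A34={p1,p2}
  A123={p6} A124={p3} A134={p2} A234={p1}
C dims 4,6,4; δ0: rk_F2 3; δ1: rk_F2 3
Ȟ^0: (4−3)−0=1 ⇒ Z/2
Ȟ^1: (6−3)−3=0 ⇒ 0
Ȟ^2: (4−0)−3=1 ⇒ Z/2


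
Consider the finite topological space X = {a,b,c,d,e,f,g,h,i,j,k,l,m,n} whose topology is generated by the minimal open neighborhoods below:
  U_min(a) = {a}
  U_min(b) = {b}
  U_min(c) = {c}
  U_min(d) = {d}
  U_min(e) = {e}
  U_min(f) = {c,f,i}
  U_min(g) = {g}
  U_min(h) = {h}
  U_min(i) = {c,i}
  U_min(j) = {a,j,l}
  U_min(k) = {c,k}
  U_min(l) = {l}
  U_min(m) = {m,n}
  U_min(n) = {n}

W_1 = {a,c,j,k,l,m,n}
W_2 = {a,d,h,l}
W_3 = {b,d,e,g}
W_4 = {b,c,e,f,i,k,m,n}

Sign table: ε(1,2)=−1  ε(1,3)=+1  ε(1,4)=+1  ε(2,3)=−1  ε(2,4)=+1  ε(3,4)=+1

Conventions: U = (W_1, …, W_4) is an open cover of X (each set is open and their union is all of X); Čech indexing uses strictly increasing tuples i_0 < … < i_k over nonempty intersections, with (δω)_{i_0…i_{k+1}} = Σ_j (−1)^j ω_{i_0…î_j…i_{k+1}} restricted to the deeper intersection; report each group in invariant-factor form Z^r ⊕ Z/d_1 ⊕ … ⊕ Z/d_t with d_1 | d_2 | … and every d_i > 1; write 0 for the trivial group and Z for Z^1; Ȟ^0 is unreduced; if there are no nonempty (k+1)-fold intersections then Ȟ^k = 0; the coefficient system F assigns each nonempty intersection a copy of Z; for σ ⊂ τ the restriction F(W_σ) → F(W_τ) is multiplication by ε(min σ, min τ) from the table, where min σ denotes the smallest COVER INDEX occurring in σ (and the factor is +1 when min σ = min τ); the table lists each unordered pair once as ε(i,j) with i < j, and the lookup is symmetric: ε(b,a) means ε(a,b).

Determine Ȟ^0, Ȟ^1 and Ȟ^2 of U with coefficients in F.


Ȟ^0 = Z; Ȟ^1 = Z; Ȟ^2 = 0

nerve of the cover:
  W12={a,l} W14={c,k,m,n} W23={d} W34={b,e}
C dims 4,4; δ0: rk 3, SNF 1^3
Ȟ^0 = (4 − 3) − 0 = 1, so Ȟ^0 ≅ Z
Ȟ^1 = (4 − 0) − 3 = 1, so Ȟ^1 ≅ Z
Ȟ^2 = (0 − 0) − 0 = 0, so Ȟ^2 ≅ 0


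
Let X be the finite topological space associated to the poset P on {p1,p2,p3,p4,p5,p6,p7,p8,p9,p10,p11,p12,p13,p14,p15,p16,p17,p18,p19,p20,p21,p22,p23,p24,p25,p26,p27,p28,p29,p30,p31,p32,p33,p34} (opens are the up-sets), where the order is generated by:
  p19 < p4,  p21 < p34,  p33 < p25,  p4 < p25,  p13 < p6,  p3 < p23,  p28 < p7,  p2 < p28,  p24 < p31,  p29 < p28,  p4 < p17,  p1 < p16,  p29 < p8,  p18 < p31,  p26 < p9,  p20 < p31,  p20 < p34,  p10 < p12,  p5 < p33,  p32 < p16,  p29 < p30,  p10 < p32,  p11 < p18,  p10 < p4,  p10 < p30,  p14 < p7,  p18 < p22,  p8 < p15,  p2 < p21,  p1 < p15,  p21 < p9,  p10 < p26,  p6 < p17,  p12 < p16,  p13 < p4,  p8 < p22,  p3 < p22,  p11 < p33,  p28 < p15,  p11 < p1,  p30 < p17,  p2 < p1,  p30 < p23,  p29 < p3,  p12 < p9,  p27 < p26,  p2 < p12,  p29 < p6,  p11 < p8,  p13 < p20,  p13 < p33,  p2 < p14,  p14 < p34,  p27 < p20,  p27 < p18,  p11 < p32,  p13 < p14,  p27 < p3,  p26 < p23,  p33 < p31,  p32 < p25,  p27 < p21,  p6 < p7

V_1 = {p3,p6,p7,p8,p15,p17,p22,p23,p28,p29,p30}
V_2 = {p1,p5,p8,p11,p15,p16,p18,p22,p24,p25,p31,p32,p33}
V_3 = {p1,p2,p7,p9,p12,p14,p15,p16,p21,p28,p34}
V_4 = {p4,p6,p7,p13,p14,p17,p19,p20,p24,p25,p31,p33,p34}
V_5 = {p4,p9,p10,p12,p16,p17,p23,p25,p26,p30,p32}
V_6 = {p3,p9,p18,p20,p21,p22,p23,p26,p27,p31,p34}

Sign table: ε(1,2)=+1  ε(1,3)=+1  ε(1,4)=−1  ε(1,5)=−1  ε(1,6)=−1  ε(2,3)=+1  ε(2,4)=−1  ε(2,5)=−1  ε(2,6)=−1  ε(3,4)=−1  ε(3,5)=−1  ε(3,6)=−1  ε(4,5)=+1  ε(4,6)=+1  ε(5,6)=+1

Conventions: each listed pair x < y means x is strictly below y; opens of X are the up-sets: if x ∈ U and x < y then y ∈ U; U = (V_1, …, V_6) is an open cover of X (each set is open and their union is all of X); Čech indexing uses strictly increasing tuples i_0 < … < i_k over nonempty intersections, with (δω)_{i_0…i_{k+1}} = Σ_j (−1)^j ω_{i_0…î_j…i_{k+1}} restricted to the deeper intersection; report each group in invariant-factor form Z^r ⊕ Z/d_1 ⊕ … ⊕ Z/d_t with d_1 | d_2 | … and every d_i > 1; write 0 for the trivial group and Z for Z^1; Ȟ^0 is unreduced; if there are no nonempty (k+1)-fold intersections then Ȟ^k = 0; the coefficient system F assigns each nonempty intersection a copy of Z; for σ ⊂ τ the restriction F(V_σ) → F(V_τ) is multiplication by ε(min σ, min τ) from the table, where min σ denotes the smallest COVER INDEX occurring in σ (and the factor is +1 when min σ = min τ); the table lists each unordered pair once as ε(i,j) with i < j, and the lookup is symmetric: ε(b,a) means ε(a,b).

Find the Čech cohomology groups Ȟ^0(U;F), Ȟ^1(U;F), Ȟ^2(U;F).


Ȟ^0 = Z, Ȟ^1 = 0, Ȟ^2 = Z/2

intersection data:
  V12={p8,p15,p22} V13={p7,p15,p28} V14={p6,p7,p17} V15={p17,p23,p30} V16={p3,p22,p23} V23={p1,p15,p16} V24={p24,p25,p31,p33} V25={p16,p25,p32} V26={p18,p22,p31} V34={p7,p14,p34} V35={p9,p12,p16} V36={p9,p21,p34} V45={p4,p17,p25} V46={p20,p31,p34} V56={p9,p23,p26}
  V123={p15} V126={p22} V134={p7} V145={p17} V156={p23} V235={p16} V245={p25} V246={p31} V346={p34} V356={p9}
C dims 6,15,10; δ0: rk 5, SNF 1^5; δ1: rk 10, SNF 1^9·2
Ȟ^0 = (6 − 5) − 0 = 1, so Ȟ^0 ≅ Z
Ȟ^1 = (15 − 10) − 5 = 0, so Ȟ^1 ≅ 0
Ȟ^2 = (10 − 0) − 10 = 0 plus torsion [2], so Ȟ^2 ≅ Z/2


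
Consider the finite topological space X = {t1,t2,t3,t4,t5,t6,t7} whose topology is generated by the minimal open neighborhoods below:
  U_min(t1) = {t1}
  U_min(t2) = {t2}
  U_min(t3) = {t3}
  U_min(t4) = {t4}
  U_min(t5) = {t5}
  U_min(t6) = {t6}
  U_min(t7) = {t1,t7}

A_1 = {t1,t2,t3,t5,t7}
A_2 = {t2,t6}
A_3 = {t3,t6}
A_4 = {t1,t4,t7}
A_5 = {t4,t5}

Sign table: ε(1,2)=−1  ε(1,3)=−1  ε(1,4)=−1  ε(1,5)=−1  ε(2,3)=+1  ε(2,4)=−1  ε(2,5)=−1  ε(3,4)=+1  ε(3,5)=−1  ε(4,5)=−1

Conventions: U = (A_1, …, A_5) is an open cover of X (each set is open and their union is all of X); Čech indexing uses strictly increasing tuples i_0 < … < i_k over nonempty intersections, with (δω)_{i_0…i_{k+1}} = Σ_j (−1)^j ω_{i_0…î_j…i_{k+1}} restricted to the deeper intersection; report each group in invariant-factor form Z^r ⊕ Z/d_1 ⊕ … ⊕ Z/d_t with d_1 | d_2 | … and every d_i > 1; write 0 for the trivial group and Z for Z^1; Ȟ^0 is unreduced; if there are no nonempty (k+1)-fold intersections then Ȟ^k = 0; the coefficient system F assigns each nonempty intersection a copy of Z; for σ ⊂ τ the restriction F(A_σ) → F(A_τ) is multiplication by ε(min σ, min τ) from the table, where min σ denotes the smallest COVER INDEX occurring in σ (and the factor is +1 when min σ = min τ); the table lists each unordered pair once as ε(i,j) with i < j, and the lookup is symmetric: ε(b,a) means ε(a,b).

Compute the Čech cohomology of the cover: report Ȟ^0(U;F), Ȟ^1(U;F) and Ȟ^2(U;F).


Ȟ^0(U;F) ≅ 0; Ȟ^1(U;F) ≅ Z ⊕ Z/2; Ȟ^2(U;F) ≅ 0

intersection data:
  A12={t2} A13={t3} A14={t1,t7} A15={t5} A23={t6} A45={t4}
C dims 5,6; δ0: rk 5, SNF 1^4·2
Ȟ^0 = (5 − 5) − 0 = 0, so Ȟ^0 ≅ 0
Ȟ^1 = (6 − 0) − 5 = 1 plus torsion [2], so Ȟ^1 ≅ Z ⊕ Z/2
Ȟ^2 = (0 − 0) − 0 = 0, so Ȟ^2 ≅ 0


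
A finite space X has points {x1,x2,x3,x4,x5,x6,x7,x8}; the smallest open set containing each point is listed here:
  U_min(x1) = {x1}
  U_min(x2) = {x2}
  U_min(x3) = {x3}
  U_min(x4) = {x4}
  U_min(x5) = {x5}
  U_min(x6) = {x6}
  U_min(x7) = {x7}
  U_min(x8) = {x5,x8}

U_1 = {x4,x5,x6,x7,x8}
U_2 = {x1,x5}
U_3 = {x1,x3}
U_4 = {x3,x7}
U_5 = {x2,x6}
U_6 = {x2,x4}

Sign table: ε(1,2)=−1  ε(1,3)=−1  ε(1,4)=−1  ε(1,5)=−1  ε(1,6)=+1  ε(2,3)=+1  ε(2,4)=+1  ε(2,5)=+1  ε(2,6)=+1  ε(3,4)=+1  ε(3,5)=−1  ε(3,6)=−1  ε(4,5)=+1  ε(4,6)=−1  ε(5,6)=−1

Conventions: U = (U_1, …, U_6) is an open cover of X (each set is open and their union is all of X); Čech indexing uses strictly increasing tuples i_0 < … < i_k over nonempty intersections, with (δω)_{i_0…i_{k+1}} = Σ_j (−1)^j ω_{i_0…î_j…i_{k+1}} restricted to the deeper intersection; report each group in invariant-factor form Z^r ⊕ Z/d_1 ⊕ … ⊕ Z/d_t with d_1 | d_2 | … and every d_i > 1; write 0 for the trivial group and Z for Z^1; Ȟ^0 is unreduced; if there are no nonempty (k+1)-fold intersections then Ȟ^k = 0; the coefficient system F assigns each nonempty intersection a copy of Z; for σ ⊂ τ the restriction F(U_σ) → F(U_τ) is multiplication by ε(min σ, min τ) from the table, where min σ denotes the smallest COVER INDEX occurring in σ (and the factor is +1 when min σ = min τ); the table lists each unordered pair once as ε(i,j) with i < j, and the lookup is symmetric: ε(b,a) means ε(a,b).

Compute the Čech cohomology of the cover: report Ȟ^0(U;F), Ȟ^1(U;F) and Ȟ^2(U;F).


nerve simplices:
  U12={x5} U14={x7} U15={x6} U16={x4} U23={x1} U34={x3} U56={x2}
C dims 6,7; δ0: rk 5, SNF 1^5
degree 0: 6−5−0 = 1 → Ȟ^0 ≅ Z
degree 1: 7−0−5 = 2 → Ȟ^1 ≅ Z^2
degree 2: 0−0−0 = 0 → Ȟ^2 ≅ 0

Ȟ^0 ≅ Z; Ȟ^1 ≅ Z^2; Ȟ^2 ≅ 0


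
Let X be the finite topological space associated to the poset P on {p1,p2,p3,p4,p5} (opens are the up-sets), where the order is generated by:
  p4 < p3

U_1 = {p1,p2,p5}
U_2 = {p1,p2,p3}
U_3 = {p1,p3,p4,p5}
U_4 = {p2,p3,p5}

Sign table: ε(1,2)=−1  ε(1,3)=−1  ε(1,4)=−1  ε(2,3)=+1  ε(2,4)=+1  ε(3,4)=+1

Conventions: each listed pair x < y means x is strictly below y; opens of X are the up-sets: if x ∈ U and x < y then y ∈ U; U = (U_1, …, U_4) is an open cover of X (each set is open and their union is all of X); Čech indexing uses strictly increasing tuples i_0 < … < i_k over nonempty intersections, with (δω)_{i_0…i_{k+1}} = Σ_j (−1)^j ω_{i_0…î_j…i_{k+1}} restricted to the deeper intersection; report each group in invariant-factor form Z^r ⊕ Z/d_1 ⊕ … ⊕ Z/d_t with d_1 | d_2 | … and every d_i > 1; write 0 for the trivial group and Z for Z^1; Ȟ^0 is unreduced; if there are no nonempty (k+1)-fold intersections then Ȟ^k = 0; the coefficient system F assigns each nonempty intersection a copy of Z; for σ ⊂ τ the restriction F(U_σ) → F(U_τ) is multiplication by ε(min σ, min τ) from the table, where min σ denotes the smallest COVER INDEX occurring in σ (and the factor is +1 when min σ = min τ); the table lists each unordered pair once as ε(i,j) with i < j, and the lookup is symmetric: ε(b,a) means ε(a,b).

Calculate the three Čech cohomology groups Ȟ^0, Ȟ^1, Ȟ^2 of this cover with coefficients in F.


nerve of the cover:
  U12={p1,p2} U13={p1,p5} U14={p2,p5} U23={p1,p3} U24={p2,p3} U34={p3,p5}
  U123={p1} U124={p2} U134={p5} U234={p3}
C dims 4,6,4; δ0: rk 3, SNF 1^3; δ1: rk 3, SNF 1^3
Ȟ^0 = (4 − 3) − 0 = 1, so Ȟ^0 ≅ Z
Ȟ^1 = (6 − 3) − 3 = 0, so Ȟ^1 ≅ 0
Ȟ^2 = (4 − 0) − 3 = 1, so Ȟ^2 ≅ Z

Ȟ^0(U;F) ≅ Z, Ȟ^1(U;F) ≅ 0 and Ȟ^2(U;F) ≅ Z


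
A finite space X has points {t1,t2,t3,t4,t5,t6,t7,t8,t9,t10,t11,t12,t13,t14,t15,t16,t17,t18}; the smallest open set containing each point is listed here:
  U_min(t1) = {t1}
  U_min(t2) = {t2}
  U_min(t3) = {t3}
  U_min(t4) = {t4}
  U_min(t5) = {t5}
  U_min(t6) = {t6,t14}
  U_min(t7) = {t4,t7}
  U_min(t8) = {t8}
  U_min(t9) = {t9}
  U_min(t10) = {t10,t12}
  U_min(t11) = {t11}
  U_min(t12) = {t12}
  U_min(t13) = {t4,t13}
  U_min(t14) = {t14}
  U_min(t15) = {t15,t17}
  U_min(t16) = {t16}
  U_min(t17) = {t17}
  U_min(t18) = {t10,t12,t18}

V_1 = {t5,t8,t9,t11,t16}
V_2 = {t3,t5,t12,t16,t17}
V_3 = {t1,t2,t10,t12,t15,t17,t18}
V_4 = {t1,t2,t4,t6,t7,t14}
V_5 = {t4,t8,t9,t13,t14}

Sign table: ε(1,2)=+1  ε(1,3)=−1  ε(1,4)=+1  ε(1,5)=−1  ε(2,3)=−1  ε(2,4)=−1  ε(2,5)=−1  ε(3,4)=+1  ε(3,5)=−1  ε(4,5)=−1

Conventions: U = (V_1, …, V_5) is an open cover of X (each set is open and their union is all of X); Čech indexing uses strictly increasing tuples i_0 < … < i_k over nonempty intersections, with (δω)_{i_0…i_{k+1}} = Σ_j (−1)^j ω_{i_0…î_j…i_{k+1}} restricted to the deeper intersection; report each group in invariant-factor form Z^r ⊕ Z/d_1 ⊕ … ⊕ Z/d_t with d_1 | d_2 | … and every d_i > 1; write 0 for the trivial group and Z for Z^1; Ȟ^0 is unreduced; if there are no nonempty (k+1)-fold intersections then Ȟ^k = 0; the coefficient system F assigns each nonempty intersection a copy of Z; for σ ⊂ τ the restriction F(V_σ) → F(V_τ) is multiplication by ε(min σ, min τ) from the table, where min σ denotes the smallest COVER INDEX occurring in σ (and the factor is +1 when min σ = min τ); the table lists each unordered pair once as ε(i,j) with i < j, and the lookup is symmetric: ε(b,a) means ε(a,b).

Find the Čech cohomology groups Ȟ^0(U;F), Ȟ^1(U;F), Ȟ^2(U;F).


Ȟ^0 ≅ 0, Ȟ^1 ≅ Z/2 and Ȟ^2 ≅ 0

cover nerve:
  V12={t5,t16} V15={t8,t9} V23={t12,t17} V34={t1,t2} V45={t4,t14}
C dims 5,5; δ0: rk 5, SNF 1^4·2
Ȟ^0: (5−5)−0=0 ⇒ 0
Ȟ^1: (5−0)−5=0 plus torsion [2] ⇒ Z/2
Ȟ^2: (0−0)−0=0 ⇒ 0


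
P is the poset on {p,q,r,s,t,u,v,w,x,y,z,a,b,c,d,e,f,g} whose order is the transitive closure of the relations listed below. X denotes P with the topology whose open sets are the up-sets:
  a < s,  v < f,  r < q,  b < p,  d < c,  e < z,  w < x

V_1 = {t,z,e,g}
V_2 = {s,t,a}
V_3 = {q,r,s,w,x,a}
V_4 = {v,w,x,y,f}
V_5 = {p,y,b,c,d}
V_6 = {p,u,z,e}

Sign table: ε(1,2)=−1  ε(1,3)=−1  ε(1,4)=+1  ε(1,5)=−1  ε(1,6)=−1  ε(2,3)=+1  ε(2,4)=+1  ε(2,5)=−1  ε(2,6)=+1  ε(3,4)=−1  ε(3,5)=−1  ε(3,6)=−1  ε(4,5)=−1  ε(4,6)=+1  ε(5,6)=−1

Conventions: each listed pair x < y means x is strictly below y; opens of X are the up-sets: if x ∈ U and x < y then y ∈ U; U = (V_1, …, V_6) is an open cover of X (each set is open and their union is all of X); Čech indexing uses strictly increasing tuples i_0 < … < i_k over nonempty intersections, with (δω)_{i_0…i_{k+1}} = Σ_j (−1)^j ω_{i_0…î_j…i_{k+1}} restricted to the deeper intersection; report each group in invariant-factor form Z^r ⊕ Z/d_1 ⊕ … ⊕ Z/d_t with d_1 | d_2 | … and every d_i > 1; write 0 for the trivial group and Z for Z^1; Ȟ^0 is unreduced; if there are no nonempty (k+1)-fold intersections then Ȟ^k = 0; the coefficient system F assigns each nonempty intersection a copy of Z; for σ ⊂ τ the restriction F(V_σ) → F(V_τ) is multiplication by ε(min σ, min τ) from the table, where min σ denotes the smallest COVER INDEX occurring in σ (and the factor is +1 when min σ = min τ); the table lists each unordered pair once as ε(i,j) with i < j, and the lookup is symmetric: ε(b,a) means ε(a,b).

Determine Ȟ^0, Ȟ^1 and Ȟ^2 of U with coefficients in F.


intersection data:
  V12={t} V16={z,e} V23={s,a} V34={w,x} V45={y} V56={p}
C dims 6,6; δ0: rk 6, SNF 1^5·2
Ȟ^0 = (6 − 6) − 0 = 0, so Ȟ^0 ≅ 0
Ȟ^1 = (6 − 0) − 6 = 0 plus torsion [2], so Ȟ^1 ≅ Z/2
Ȟ^2 = (0 − 0) − 0 = 0, so Ȟ^2 ≅ 0

Ȟ^0 ≅ 0,  Ȟ^1 ≅ Z/2,  Ȟ^2 ≅ 0


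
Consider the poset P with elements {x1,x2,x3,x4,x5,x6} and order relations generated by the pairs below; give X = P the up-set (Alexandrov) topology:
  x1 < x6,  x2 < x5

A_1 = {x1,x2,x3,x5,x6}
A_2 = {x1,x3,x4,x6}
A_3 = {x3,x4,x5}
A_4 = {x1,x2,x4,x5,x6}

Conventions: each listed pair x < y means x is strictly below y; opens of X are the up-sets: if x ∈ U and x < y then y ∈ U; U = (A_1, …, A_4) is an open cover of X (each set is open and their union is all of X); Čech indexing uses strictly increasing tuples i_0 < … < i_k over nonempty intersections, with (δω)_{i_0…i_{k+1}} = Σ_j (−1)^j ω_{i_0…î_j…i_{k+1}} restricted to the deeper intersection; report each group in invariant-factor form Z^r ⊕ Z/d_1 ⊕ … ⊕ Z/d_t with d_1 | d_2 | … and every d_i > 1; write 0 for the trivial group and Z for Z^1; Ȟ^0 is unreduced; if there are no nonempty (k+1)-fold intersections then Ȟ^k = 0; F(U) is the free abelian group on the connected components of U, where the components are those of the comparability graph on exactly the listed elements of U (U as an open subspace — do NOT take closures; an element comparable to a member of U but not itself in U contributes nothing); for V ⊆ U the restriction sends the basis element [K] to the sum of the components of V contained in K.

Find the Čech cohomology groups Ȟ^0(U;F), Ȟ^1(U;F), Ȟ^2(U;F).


Ȟ^0 = Z^4,  Ȟ^1 = 0,  Ȟ^2 = 0

nonempty overlaps:
  A12={x1,x3,x6} A13={x3,x5} A14={x1,x2,x5,x6} A23={x3,x4} A24={x1,x4,x6} A34={x4,x5}
  A123={x3} A124={x1,x6} A134={x5} A234={x4}
components per intersection:
  A1: {x1,x6} {x2,x5} {x3}
  A2: {x1,x6} {x3} {x4}
  A3: {x3} {x4} {x5}
  A4: {x1,x6} {x2,x5} {x4}
  A12: {x1,x6} {x3}
  A13: {x3} {x5}
  A14: {x1,x6} {x2,x5}
  A23: {x3} {x4}
  A24: {x1,x6} {x4}
  A34: {x4} {x5}
  A123: {x3}
  A124: {x1,x6}
  A134: {x5}
  A234: {x4}
C dims 12,12,4; δ0: rk 8, SNF 1^8; δ1: rk 4, SNF 1^4
degree 0: 12−8−0 = 4 → Ȟ^0 ≅ Z^4
degree 1: 12−4−8 = 0 → Ȟ^1 ≅ 0
degree 2: 4−0−4 = 0 → Ȟ^2 ≅ 0


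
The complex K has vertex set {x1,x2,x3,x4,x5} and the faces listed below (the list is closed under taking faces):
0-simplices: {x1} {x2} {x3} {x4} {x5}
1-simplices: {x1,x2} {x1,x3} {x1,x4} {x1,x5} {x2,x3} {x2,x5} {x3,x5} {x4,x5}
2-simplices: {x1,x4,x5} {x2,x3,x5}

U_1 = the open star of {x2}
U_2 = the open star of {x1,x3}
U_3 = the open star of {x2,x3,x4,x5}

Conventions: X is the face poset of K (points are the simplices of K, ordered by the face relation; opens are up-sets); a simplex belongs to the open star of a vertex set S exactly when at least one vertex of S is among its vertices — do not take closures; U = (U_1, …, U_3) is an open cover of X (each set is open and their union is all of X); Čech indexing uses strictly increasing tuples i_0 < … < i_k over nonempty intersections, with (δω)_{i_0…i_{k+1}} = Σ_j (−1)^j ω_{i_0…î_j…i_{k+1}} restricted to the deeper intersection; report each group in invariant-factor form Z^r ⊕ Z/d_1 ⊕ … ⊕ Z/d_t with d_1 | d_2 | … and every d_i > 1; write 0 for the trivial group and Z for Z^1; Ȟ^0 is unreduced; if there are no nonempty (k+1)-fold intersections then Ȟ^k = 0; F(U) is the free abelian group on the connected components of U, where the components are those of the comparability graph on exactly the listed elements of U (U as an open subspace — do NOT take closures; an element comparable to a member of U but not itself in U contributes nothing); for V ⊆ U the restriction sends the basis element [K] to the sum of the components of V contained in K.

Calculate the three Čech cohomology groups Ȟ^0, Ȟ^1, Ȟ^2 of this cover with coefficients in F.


cover nerve:
  U1={{x2},{x1,x2},{x2,x3},{x2,x5},{x2,x3,x5}} U2={{x1},{x3},{x1,x2},{x1,x3},{x1,x4},{x1,x5},{x2,x3},{x3,x5},{x1,x4,x5},{x2,x3,x5}} U3={{x2},{x3},{x4},{x5},{x1,x2},{x1,x3},{x1,x4},{x1,x5},{x2,x3},{x2,x5},{x3,x5},{x4,x5},{x1,x4,x5},{x2,x3,x5}}
  U12={{x1,x2},{x2,x3},{x2,x3,x5}} U13={{x2},{x1,x2},{x2,x3},{x2,x5},{x2,x3,x5}} U23={{x3},{x1,x2},{x1,x3},{x1,x4},{x1,x5},{x2,x3},{x3,x5},{x1,x4,x5},{x2,x3,x5}}
  U123={{x1,x2},{x2,x3},{x2,x3,x5}}
components per intersection:
  U1: {{x2},{x1,x2},{x2,x3},{x2,x5},{x2,x3,x5}}
  U2: {{x1},{x3},{x1,x2},{x1,x3},{x1,x4},{x1,x5},{x2,x3},{x3,x5},{x1,x4,x5},{x2,x3,x5}}
  U3: {{x2},{x3},{x4},{x5},{x1,x2},{x1,x3},{x1,x4},{x1,x5},{x2,x3},{x2,x5},{x3,x5},{x4,x5},{x1,x4,x5},{x2,x3,x5}}
  U12: {{x1,x2}} {{x2,x3},{x2,x3,x5}}
  U13: {{x2},{x1,x2},{x2,x3},{x2,x5},{x2,x3,x5}}
  U23: {{x3},{x1,x3},{x2,x3},{x3,x5},{x2,x3,x5}} {{x1,x2}} {{x1,x4},{x1,x5},{x1,x4,x5}}
  U123: {{x1,x2}} {{x2,x3},{x2,x3,x5}}
C dims 3,6,2; δ0: rk 2, SNF 1^2; δ1: rk 2, SNF 1^2
Ȟ^0: (3−2)−0=1 ⇒ Z
Ȟ^1: (6−2)−2=2 ⇒ Z^2
Ȟ^2: (2−0)−2=0 ⇒ 0

Ȟ^0 = Z, Ȟ^1 = Z^2, Ȟ^2 = 0


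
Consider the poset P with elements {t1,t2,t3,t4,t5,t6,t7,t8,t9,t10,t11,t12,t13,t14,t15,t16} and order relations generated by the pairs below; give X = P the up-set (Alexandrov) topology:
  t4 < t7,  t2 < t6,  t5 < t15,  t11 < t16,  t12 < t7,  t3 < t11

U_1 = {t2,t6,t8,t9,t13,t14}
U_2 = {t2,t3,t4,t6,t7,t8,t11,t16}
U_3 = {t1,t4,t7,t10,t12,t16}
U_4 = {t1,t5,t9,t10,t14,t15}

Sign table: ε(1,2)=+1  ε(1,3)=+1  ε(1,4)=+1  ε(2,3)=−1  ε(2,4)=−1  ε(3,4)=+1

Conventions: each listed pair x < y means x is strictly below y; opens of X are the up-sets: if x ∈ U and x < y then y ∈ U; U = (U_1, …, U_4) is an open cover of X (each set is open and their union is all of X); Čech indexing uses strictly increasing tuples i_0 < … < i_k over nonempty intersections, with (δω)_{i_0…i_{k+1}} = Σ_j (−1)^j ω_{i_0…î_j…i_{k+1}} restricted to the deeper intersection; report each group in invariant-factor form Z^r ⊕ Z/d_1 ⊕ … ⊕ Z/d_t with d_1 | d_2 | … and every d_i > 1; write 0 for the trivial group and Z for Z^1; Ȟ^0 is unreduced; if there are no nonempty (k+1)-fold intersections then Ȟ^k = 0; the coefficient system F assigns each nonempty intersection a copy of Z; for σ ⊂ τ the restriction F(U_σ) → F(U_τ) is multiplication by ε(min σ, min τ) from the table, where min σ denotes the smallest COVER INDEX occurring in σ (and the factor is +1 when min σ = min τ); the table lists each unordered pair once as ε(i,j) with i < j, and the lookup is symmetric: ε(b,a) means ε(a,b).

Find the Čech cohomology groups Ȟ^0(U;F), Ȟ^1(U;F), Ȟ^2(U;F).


nonempty overlaps:
  U12={t2,t6,t8} U14={t9,t14} U23={t4,t7,t16} U34={t1,t10}
C dims 4,4; δ0: rk 4, SNF 1^3·2
degree 0: 4−4−0 = 0 → Ȟ^0 ≅ 0
degree 1: 4−0−4 = 0 plus torsion [2] → Ȟ^1 ≅ Z/2
degree 2: 0−0−0 = 0 → Ȟ^2 ≅ 0

Ȟ^0 ≅ 0; Ȟ^1 ≅ Z/2; Ȟ^2 ≅ 0


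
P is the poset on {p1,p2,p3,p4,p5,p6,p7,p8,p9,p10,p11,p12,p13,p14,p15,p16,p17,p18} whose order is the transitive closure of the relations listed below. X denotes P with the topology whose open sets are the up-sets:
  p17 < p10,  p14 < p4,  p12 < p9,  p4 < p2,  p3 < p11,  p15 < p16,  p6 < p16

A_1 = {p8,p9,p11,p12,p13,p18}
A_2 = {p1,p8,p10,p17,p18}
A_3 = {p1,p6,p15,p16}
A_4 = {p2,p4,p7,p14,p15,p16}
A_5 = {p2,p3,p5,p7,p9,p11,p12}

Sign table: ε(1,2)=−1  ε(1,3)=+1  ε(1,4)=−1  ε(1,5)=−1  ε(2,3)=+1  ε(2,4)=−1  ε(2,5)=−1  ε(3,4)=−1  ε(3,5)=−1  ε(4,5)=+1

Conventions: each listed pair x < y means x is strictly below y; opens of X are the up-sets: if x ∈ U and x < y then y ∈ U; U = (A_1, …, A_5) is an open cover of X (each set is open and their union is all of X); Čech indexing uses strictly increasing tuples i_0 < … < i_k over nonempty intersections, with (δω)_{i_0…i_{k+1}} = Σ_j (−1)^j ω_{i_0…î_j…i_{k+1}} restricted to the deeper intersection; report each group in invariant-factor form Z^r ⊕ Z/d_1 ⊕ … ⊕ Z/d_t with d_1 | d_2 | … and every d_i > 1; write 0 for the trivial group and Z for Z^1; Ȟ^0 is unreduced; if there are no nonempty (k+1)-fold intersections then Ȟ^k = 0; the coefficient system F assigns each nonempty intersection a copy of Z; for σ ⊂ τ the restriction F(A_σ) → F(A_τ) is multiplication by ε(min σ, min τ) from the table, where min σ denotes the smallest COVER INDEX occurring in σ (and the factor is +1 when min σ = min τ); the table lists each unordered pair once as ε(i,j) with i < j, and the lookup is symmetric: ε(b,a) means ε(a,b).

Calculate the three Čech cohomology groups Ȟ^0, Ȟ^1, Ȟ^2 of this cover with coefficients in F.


nerve simplices:
  A12={p8,p18} A15={p9,p11,p12} A23={p1} A34={p15,p16} A45={p2,p7}
C dims 5,5; δ0: rk 5, SNF 1^4·2
degree 0: 5−5−0 = 0 → Ȟ^0 ≅ 0
degree 1: 5−0−5 = 0 plus torsion [2] → Ȟ^1 ≅ Z/2
degree 2: 0−0−0 = 0 → Ȟ^2 ≅ 0

Ȟ^0 ≅ 0, Ȟ^1 ≅ Z/2, Ȟ^2 ≅ 0


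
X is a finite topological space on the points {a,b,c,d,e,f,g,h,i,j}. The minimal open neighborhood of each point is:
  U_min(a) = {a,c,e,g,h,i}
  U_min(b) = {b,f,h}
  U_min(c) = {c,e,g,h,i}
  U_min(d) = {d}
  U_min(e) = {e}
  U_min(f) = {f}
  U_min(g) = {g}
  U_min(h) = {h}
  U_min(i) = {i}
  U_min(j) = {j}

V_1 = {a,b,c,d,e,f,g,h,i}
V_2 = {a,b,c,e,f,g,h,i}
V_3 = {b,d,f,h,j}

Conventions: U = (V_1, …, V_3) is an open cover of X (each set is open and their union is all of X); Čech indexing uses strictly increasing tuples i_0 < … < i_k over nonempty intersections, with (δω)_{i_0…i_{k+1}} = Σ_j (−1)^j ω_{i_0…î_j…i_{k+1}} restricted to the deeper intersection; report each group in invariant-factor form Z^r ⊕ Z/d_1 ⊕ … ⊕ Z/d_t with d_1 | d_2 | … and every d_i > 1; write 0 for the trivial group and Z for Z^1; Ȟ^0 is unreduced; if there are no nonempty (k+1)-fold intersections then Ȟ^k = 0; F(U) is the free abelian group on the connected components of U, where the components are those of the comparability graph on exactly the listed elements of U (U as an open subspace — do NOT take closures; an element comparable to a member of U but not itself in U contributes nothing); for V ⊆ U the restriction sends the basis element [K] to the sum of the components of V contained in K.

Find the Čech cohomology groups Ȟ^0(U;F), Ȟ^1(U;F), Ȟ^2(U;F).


Ȟ^0(U;F) ≅ Z^3,  Ȟ^1(U;F) ≅ 0,  Ȟ^2(U;F) ≅ 0

nonempty overlaps:
  V12={a,b,c,e,f,g,h,i} V13={b,d,f,h} V23={b,f,h}
  V123={b,f,h}
components per intersection:
  V1: {a,b,c,e,f,g,h,i} {d}
  V2: {a,b,c,e,f,g,h,i}
  V3: {b,f,h} {d} {j}
  V12: {a,b,c,e,f,g,h,i}
  V13: {b,f,h} {d}
  V23: {b,f,h}
  V123: {b,f,h}
C dims 6,4,1; δ0: rk 3, SNF 1^3; δ1: rk 1, SNF 1^1
degree 0: 6−3−0 = 3 → Ȟ^0 ≅ Z^3
degree 1: 4−1−3 = 0 → Ȟ^1 ≅ 0
degree 2: 1−0−1 = 0 → Ȟ^2 ≅ 0


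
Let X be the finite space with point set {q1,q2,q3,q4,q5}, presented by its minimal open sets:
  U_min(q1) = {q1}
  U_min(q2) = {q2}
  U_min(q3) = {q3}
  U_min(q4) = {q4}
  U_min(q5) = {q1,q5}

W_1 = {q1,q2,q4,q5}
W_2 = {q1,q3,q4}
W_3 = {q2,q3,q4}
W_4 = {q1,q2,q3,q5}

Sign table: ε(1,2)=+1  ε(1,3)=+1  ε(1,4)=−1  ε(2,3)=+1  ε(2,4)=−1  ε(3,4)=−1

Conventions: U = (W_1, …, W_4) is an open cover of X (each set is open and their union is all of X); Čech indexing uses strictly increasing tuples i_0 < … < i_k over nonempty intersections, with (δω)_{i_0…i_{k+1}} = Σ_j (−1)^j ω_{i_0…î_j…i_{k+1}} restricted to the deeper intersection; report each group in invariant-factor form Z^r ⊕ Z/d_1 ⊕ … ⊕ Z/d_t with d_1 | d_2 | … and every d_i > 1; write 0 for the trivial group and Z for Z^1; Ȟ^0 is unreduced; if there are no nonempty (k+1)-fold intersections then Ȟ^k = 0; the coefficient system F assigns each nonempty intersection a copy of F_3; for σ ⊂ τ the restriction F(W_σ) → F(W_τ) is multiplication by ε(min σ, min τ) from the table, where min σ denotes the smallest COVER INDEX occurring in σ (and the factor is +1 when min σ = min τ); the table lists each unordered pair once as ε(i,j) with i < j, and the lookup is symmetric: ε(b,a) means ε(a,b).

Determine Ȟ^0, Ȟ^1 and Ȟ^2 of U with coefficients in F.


Ȟ^0 ≅ Z/3, Ȟ^1 ≅ 0 and Ȟ^2 ≅ Z/3

intersection data:
  W12={q1,q4} W13={q2,q4} W14={q1,q2,q5} W23={q3,q4} W24={q1,q3} W34={q2,q3}
  W123={q4} W124={q1} W134={q2} W234={q3}
C dims 4,6,4; δ0: rk_F3 3; δ1: rk_F3 3
Ȟ^0 = (4 − 3) − 0 = 1, so Ȟ^0 ≅ Z/3
Ȟ^1 = (6 − 3) − 3 = 0, so Ȟ^1 ≅ 0
Ȟ^2 = (4 − 0) − 3 = 1, so Ȟ^2 ≅ Z/3


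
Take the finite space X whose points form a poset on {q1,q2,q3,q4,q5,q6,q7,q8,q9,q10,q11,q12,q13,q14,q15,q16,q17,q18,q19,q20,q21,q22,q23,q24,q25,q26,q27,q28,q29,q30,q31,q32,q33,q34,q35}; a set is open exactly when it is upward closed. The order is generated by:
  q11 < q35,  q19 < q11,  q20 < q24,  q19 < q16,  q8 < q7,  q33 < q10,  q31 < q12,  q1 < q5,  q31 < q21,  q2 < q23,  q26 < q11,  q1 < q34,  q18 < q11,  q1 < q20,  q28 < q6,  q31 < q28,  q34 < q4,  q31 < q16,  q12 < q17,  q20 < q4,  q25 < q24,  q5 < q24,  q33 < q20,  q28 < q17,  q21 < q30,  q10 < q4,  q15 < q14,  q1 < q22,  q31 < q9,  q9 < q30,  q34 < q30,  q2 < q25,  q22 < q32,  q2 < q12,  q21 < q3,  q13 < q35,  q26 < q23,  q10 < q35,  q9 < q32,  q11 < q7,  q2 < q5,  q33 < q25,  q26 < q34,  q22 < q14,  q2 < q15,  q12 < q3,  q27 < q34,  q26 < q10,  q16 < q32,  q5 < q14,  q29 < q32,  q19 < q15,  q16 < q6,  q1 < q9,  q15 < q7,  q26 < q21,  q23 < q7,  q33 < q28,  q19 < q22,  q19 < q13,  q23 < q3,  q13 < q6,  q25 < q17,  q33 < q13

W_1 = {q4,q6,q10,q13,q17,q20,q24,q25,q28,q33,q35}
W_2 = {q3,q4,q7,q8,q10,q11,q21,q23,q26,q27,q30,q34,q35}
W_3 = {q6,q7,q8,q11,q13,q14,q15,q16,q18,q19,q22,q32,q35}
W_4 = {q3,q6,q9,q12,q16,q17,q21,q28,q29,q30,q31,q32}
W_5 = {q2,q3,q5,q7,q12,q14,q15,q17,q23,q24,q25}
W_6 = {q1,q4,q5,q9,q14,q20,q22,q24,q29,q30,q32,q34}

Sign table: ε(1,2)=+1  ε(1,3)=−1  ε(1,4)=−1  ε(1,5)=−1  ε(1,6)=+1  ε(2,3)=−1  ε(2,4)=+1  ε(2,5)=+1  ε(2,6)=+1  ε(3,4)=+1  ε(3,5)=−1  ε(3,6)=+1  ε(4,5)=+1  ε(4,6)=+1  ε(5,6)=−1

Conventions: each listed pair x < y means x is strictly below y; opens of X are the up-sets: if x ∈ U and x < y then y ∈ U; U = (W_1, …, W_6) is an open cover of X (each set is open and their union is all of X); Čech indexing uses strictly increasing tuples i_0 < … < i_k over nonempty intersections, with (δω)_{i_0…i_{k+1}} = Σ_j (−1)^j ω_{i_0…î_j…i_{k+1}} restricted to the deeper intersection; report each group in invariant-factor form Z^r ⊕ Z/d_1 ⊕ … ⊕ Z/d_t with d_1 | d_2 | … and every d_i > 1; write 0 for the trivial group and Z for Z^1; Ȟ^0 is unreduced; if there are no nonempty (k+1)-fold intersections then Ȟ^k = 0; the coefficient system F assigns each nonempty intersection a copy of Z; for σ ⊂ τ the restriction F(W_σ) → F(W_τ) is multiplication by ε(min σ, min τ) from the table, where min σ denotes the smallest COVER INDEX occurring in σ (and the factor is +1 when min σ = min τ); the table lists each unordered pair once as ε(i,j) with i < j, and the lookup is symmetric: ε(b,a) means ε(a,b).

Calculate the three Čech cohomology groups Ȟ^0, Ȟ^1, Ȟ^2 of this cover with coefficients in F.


Ȟ^0(U;F) ≅ 0, Ȟ^1(U;F) ≅ Z/2 and Ȟ^2(U;F) ≅ Z

intersection data:
  W12={q4,q10,q35} W13={q6,q13,q35} W14={q6,q17,q28} W15={q17,q24,q25} W16={q4,q20,q24} W23={q7,q8,q11,q35} W24={q3,q21,q30} W25={q3,q7,q23} W26={q4,q30,q34} W34={q6,q16,q32} W35={q7,q14,q15} W36={q14,q22,q32} W45={q3,q12,q17} W46={q9,q29,q30,q32} W56={q5,q14,q24}
  W123={q35} W126={q4} W134={q6} W145={q17} W156={q24} W235={q7} W245={q3} W246={q30} W346={q32} W356={q14}
C dims 6,15,10; δ0: rk 6, SNF 1^5·2; δ1: rk 9, SNF 1^9
Ȟ^0 = (6 − 6) − 0 = 0, so Ȟ^0 ≅ 0
Ȟ^1 = (15 − 9) − 6 = 0 plus torsion [2], so Ȟ^1 ≅ Z/2
Ȟ^2 = (10 − 0) − 9 = 1, so Ȟ^2 ≅ Z
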